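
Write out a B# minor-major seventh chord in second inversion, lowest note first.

B# minor-major seventh = B-sharp–D-sharp–F-double-sharp–A-double-sharp; second inversion → fifth (F-double-sharp) lowest.

F-double-sharp A-double-sharp B-sharp D-sharp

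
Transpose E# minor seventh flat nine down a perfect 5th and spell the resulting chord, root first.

A-sharp C-sharp E-sharp G-sharp B

Transposed root: E-sharp → A-sharp (perfect 5th down). So we spell A-sharp minor seventh flat nine:
A-sharp — root
C-sharp — minor 3rd
E-sharp — perfect 5th
G-sharp — minor 7th
B — minor 9th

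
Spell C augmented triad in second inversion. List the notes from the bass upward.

In root position, C augmented triad is C–E–G-sharp.
Second inversion puts the fifth (G-sharp) in the bass.

G-sharp, C, E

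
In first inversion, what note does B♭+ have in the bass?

B♭+ in root position is Bb–D–F#.
First inversion places the third in the bass, which is D.

D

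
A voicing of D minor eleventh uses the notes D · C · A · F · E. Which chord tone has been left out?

G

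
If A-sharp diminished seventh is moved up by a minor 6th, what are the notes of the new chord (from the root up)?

F♯  A  C  E♭

Transposed root: A♯ → F♯ (minor 6th up). So we spell F♯ diminished seventh:
root → F♯
3rd (minor 3rd) → A
5th (diminished 5th) → C
7th (diminished 7th) → E♭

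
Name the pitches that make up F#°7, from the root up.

F#°7 is a diminished seventh built on F#.
Root: F#
Minor 3rd (3rd): A
Diminished 5th (5th): C
Diminished 7th (7th): Eb

F# – A – C – Eb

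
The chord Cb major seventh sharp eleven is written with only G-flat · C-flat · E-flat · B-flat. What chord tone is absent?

F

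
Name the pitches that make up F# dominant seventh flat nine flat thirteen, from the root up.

F-sharp, A-sharp, C-sharp, E, G, D

F# dominant seventh flat nine flat thirteen: dominant seventh flat nine flat thirteen on F-sharp.
- root: F-sharp
- major 3rd: A-sharp
- perfect 5th: C-sharp
- minor 7th: E
- minor 9th: G
- minor 13th: D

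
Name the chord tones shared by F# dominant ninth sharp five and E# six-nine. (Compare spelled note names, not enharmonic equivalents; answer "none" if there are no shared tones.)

F# dominant ninth sharp five = F-sharp, A-sharp, C-double-sharp, E, G-sharp.
E# six-nine = E-sharp, G-double-sharp, B-sharp, C-double-sharp, F-double-sharp.
Shared: C-double-sharp.

C-double-sharp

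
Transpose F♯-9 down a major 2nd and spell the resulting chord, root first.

A major 2nd down from F# is E, so the new chord is E minor ninth.
root → E
3rd (minor 3rd) → G
5th (perfect 5th) → B
7th (minor 7th) → D
9th (major 9th) → F#

E, G, B, D, F#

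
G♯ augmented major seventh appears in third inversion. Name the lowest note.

G♯ augmented major seventh = G#–B#–D##–F##. Third inversion → seventh in the bass = F##.

F##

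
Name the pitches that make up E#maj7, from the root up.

E#, G##, B#, D##

E#maj7: major seventh on E#.
Root: E#
Major 3rd (3rd): G##
Perfect 5th (5th): B#
Major 7th (7th): D##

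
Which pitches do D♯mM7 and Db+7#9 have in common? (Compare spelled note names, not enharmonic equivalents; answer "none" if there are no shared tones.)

none

D♯mM7 = D#, F#, A#, C##.
Db+7#9 = Db, F, A, Cb, E.
Shared: none.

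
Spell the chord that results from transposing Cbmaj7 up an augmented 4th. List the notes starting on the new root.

F A C E

Transposed root: Cb → F (augmented 4th up). So we spell F major seventh:
Root: F
Major 3rd (3rd): A
Perfect 5th (5th): C
Major 7th (7th): E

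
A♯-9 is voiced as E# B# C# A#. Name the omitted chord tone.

G#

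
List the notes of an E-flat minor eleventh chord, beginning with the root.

Eb, Gb, Bb, Db, F, Ab

Root Eb, quality minor eleventh:
- root: Eb
- minor 3rd: Gb
- perfect 5th: Bb
- minor 7th: Db
- major 9th: F
- perfect 11th: Ab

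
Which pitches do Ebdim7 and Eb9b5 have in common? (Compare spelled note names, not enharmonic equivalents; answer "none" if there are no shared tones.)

Eb  Bbb

Ebdim7: Eb Gb Bbb Dbb
Eb9b5: Eb G Bbb Db F
Common to both → Eb, Bbb.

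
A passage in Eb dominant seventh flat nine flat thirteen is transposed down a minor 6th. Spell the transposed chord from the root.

Transposed root: E♭ → G (minor 6th down). So we spell G dominant seventh flat nine flat thirteen:
Root: G
Major 3rd (3rd): B
Perfect 5th (5th): D
Minor 7th (7th): F
Minor 9th (9th): A♭
Minor 13th (13th): E♭

G  B  D  F  A♭  E♭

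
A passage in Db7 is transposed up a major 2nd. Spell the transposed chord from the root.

Eb – G – Bb – Db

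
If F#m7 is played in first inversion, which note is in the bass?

F#m7 in root position is F#–A–C#–E.
First inversion places the third in the bass, which is A.

A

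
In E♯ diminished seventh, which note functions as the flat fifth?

B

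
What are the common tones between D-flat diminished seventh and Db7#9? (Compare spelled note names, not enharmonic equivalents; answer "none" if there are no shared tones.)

D♭

D-flat diminished seventh: D♭ F♭ A𝄫 C𝄫
Db7#9: D♭ F A♭ C♭ E
Common to both → D♭.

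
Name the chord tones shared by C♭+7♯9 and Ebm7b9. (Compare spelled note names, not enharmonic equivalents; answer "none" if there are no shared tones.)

E♭

C♭+7♯9: C♭ E♭ G B𝄫 D
Ebm7b9: E♭ G♭ B♭ D♭ F♭
Common to both → E♭.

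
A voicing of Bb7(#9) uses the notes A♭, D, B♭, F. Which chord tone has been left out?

C♯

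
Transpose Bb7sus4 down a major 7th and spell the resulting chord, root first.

Cb Fb Gb Bbb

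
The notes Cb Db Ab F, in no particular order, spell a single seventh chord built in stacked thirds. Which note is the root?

Db

Arranged so that each adjacent pair is a third by letter name: Db – F – Ab – Cb.
The bottom of that stack, Db, is the root (this is Db dominant seventh).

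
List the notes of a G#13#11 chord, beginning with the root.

G# B# D# F# A# C## E#

Root G#, quality dominant thirteenth sharp eleven:
root → G#
3rd (major 3rd) → B#
5th (perfect 5th) → D#
7th (minor 7th) → F#
9th (major 9th) → A#
11th (augmented 11th) → C##
13th (major 13th) → E#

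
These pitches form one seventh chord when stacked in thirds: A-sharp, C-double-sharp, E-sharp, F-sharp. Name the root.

F-sharp

Arranged so that each adjacent pair is a third by letter name: F-sharp – A-sharp – C-double-sharp – E-sharp.
The bottom of that stack, F-sharp, is the root (this is F-sharp augmented major seventh).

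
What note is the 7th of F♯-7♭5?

E

F♯-7♭5 is built on F♯; its 7th is a minor 7th above the root.
A seventh above F uses the letter E, and the minor 7th above F♯ is E.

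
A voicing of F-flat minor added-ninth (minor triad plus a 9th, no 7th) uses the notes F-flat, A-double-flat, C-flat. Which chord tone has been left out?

G-flat

The full F-flat minor added-ninth chord is F-flat, A-double-flat, C-flat, G-flat.
Comparing with the voicing, the major 9th (9th) — G-flat — is absent.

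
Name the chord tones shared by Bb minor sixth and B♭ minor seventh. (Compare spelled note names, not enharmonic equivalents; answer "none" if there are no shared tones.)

B-flat, D-flat, F

Bb minor sixth = B-flat, D-flat, F, G.
B♭ minor seventh = B-flat, D-flat, F, A-flat.
Shared: B-flat, D-flat, F.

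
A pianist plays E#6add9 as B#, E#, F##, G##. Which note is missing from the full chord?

C##

E#6add9 = E#, G##, B#, C##, F##. The voicing lacks the 6th (major 6th), C##.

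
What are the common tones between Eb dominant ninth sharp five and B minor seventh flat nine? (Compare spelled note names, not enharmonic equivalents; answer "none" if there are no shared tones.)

B

Eb dominant ninth sharp five: E-flat G B D-flat F
B minor seventh flat nine: B D F-sharp A C
Common to both → B.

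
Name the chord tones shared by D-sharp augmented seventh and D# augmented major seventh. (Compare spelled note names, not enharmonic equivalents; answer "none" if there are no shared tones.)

D-sharp augmented seventh: D-sharp F-double-sharp A-double-sharp C-sharp
D# augmented major seventh: D-sharp F-double-sharp A-double-sharp C-double-sharp
Common to both → D-sharp, F-double-sharp, A-double-sharp.

D-sharp  F-double-sharp  A-double-sharp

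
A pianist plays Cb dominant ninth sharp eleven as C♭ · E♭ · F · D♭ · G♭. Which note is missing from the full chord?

The full Cb dominant ninth sharp eleven chord is C♭, E♭, G♭, B𝄫, D♭, F.
Comparing with the voicing, the minor 7th (7th) — B𝄫 — is absent.

B𝄫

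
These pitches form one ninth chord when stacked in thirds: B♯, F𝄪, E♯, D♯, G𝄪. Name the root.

Stacking in thirds gives E♯ – G𝄪 – B♯ – D♯ – F𝄪, so E♯ is the root — E♯ dominant ninth.

E♯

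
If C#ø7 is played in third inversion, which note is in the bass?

C#ø7 = C#–E–G–B. Third inversion → seventh in the bass = B.

B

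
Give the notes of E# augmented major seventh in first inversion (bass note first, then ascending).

G-double-sharp, B-double-sharp, D-double-sharp, E-sharp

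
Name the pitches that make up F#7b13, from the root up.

F# – A# – C# – E – D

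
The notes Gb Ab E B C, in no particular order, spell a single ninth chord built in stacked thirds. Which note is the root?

Ab

Arranged so that each adjacent pair is a third by letter name: Ab – C – E – Gb – B.
The bottom of that stack, Ab, is the root (this is Ab dominant seventh sharp nine sharp five).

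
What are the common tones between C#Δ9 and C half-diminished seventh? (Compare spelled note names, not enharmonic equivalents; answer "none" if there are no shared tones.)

none

C#Δ9: C# E# G# B# D#
C half-diminished seventh: C Eb Gb Bb
Common to both → none.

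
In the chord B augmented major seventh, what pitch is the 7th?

A#

Root of B augmented major seventh = B. The 7th is a major 7th: B up a major 7th → A#.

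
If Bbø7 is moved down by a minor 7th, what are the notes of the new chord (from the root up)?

C  E♭  G♭  B♭

Transposed root: B♭ → C (minor 7th down). So we spell C half-diminished seventh:
C — root
E♭ — minor 3rd
G♭ — diminished 5th
B♭ — minor 7th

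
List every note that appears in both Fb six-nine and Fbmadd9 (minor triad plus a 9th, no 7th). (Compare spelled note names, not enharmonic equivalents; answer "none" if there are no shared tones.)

Fb  Cb  Gb

Fb six-nine = Fb, Ab, Cb, Db, Gb.
Fbmadd9 = Fb, Abb, Cb, Gb.
Shared: Fb, Cb, Gb.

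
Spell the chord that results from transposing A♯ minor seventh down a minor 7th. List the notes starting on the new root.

A-sharp down a minor 7th → B-sharp. New chord: B-sharp minor seventh.
root → B-sharp
3rd (minor 3rd) → D-sharp
5th (perfect 5th) → F-double-sharp
7th (minor 7th) → A-sharp

B-sharp – D-sharp – F-double-sharp – A-sharp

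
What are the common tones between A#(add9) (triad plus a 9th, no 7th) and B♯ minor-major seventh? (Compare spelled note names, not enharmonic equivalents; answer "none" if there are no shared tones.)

A#(add9) = A♯, C𝄪, E♯, B♯.
B♯ minor-major seventh = B♯, D♯, F𝄪, A𝄪.
Shared: B♯.

B♯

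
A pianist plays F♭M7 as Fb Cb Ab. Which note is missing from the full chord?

F♭M7 = Fb, Ab, Cb, Eb. The voicing lacks the 7th (major 7th), Eb.

Eb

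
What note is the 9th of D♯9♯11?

E♯

D♯9♯11 is built on D♯; its 9th is a major 9th above the root.
A second above D uses the letter E, and the major 9th above D♯ is E♯.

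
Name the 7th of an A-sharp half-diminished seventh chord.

G-sharp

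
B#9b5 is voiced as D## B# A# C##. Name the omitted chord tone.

B#9b5 = B#, D##, F#, A#, C##. The voicing lacks the 5th (diminished 5th), F#.

F#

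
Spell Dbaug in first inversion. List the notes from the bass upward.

In root position, Dbaug is Db–F–A.
First inversion puts the third (F) in the bass.

F, A, Db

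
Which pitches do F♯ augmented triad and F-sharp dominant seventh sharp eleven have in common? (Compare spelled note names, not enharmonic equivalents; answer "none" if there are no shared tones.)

F♯ augmented triad = F-sharp, A-sharp, C-double-sharp.
F-sharp dominant seventh sharp eleven = F-sharp, A-sharp, C-sharp, E, B-sharp.
Shared: F-sharp, A-sharp.

F-sharp  A-sharp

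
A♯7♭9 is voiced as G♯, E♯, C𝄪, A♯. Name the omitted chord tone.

B

A♯7♭9 = A♯, C𝄪, E♯, G♯, B. The voicing lacks the 9th (minor 9th), B.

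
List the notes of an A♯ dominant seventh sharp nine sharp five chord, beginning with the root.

A♯ dominant seventh sharp nine sharp five: dominant seventh sharp nine sharp five on A#.
- root: A#
- major 3rd: C##
- augmented 5th: E##
- minor 7th: G#
- augmented 9th: B##

A#  C##  E##  G#  B##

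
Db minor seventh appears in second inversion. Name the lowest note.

Db minor seventh in root position is Db–Fb–Ab–Cb.
Second inversion places the fifth in the bass, which is Ab.

Ab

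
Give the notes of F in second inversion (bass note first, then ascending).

C, F, A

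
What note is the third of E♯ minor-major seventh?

Root of E♯ minor-major seventh = E-sharp. The 3rd is a minor 3rd: E-sharp up a minor 3rd → G-sharp.

G-sharp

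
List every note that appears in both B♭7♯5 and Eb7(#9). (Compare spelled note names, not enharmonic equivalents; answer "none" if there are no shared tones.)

B♭7♯5: Bb D F# Ab
Eb7(#9): Eb G Bb Db F#
Common to both → Bb, F#.

Bb F#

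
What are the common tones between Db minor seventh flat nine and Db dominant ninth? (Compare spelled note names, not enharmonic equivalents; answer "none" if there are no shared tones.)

D-flat A-flat C-flat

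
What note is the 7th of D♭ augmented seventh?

Cb

D♭ augmented seventh is built on Db; its 7th is a minor 7th above the root.
A seventh above D uses the letter C, and the minor 7th above Db is Cb.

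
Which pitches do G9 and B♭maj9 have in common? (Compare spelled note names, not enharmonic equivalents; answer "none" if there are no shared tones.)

G9: G B D F A
B♭maj9: Bb D F A C
Common to both → D, F, A.

D – F – A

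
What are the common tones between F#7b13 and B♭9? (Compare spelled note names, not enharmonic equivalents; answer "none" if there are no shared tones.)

D

F#7b13 = F#, A#, C#, E, D.
B♭9 = Bb, D, F, Ab, C.
Shared: D.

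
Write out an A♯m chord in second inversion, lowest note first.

E#  A#  C#

In root position, A♯m is A#–C#–E#.
Second inversion puts the fifth (E#) in the bass.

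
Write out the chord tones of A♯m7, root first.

A#, C#, E#, G#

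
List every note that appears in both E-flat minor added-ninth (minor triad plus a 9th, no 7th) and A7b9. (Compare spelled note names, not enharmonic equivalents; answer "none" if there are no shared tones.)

Bb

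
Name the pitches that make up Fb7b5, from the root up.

F♭  A♭  C𝄫  E𝄫

Fb7b5: dominant seventh flat five on F♭.
- root: F♭
- major 3rd: A♭
- diminished 5th: C𝄫
- minor 7th: E𝄫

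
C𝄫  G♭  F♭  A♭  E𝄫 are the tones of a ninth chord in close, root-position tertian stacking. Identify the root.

Arranged so that each adjacent pair is a third by letter name: F♭ – A♭ – C𝄫 – E𝄫 – G♭.
The bottom of that stack, F♭, is the root (this is F♭ dominant ninth flat five).

F♭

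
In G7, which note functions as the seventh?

G7 is built on G; its 7th is a minor 7th above the root.
A seventh above G uses the letter F, and the minor 7th above G is F.

F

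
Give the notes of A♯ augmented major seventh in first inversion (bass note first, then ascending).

C𝄪 – E𝄪 – G𝄪 – A♯

A♯ augmented major seventh = A♯–C𝄪–E𝄪–G𝄪; first inversion → third (C𝄪) lowest.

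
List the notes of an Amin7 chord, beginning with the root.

A C E G

Root A, quality minor seventh:
- root: A
- minor 3rd: C
- perfect 5th: E
- minor 7th: G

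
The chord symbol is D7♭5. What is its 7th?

C

D7♭5 is built on D; its 7th is a minor 7th above the root.
A seventh above D uses the letter C, and the minor 7th above D is C.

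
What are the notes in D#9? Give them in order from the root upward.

D#9 is a dominant ninth built on D#.
- root: D#
- major 3rd: F##
- perfect 5th: A#
- minor 7th: C#
- major 9th: E#

D# – F## – A# – C# – E#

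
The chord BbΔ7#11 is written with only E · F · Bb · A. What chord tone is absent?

D

The full BbΔ7#11 chord is Bb, D, F, A, E.
Comparing with the voicing, the major 3rd (3rd) — D — is absent.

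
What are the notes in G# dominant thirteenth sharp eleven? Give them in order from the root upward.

G-sharp – B-sharp – D-sharp – F-sharp – A-sharp – C-double-sharp – E-sharp

G# dominant thirteenth sharp eleven: dominant thirteenth sharp eleven on G-sharp.
Root: G-sharp
Major 3rd (3rd): B-sharp
Perfect 5th (5th): D-sharp
Minor 7th (7th): F-sharp
Major 9th (9th): A-sharp
Augmented 11th (11th): C-double-sharp
Major 13th (13th): E-sharp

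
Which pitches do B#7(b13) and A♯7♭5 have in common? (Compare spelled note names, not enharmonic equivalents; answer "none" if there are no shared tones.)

A#, G#

B#7(b13): B# D## F## A# G#
A♯7♭5: A# C## E G#
Common to both → A#, G#.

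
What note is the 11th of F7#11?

Root of F7#11 = F. The 11th is an augmented 11th: F up an augmented 11th → B.

B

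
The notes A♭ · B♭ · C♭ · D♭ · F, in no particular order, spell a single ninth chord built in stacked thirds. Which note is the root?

B♭

Stacking in thirds gives B♭ – D♭ – F – A♭ – C♭, so B♭ is the root — B♭ minor seventh flat nine.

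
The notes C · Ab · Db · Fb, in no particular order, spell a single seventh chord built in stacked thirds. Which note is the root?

Arranged so that each adjacent pair is a third by letter name: Db – Fb – Ab – C.
The bottom of that stack, Db, is the root (this is Db minor-major seventh).

Db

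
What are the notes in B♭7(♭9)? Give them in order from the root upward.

B♭7(♭9): dominant seventh flat nine on Bb.
Root: Bb
Major 3rd (3rd): D
Perfect 5th (5th): F
Minor 7th (7th): Ab
Minor 9th (9th): Cb

Bb, D, F, Ab, Cb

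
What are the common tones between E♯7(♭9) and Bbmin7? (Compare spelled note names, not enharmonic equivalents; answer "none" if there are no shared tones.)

none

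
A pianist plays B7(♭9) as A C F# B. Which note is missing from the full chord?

D#

The full B7(♭9) chord is B, D#, F#, A, C.
Comparing with the voicing, the major 3rd (3rd) — D# — is absent.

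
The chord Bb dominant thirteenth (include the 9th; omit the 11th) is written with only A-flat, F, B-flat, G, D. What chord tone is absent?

Bb dominant thirteenth = B-flat, D, F, A-flat, C, G. The voicing lacks the 9th (major 9th), C.

C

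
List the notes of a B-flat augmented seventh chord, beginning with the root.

B-flat augmented seventh is an augmented seventh built on B-flat.
Root: B-flat
Major 3rd (3rd): D
Augmented 5th (5th): F-sharp
Minor 7th (7th): A-flat

B-flat D F-sharp A-flat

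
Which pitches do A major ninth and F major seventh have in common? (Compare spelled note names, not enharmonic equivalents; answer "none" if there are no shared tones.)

A major ninth: A C# E G# B
F major seventh: F A C E
Common to both → A, E.

A, E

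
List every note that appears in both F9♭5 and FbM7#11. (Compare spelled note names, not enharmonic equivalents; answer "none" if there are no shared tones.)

F9♭5: F A Cb Eb G
FbM7#11: Fb Ab Cb Eb Bb
Common to both → Cb, Eb.

Cb Eb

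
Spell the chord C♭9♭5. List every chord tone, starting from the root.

C♭ – E♭ – G𝄫 – B𝄫 – D♭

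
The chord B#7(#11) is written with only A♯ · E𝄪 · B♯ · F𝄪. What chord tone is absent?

D𝄪

B#7(#11) = B♯, D𝄪, F𝄪, A♯, E𝄪. The voicing lacks the 3rd (major 3rd), D𝄪.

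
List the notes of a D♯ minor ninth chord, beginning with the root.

D♯ – F♯ – A♯ – C♯ – E♯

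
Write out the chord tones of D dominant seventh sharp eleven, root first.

D, F-sharp, A, C, G-sharp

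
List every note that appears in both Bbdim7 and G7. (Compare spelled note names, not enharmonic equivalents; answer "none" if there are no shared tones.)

none

Bbdim7: Bb Db Fb Abb
G7: G B D F
Common to both → none.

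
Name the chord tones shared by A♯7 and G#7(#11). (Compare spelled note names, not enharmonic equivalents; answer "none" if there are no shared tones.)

C##  G#

A♯7: A# C## E# G#
G#7(#11): G# B# D# F# C##
Common to both → C##, G#.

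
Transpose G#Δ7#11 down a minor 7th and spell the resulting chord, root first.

Transposed root: G# → A# (minor 7th down). So we spell A# major seventh sharp eleven:
root → A#
3rd (major 3rd) → C##
5th (perfect 5th) → E#
7th (major 7th) → G##
11th (augmented 11th) → D##

A#, C##, E#, G##, D##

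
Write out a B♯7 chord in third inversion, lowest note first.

B♯7 = B#–D##–F##–A#; third inversion → seventh (A#) lowest.

A#  B#  D##  F##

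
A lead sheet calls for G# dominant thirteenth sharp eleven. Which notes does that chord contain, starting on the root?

G# dominant thirteenth sharp eleven: dominant thirteenth sharp eleven on G♯.
G♯ — root
B♯ — major 3rd
D♯ — perfect 5th
F♯ — minor 7th
A♯ — major 9th
C𝄪 — augmented 11th
E♯ — major 13th

G♯ – B♯ – D♯ – F♯ – A♯ – C𝄪 – E♯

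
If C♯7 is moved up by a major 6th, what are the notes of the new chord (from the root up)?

Transposed root: C# → A# (major 6th up). So we spell A# dominant seventh:
- root: A#
- major 3rd: C##
- perfect 5th: E#
- minor 7th: G#

A# – C## – E# – G#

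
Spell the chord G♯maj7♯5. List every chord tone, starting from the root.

G# B# D## F##

G♯maj7♯5 is an augmented major seventh built on G#.
- root: G#
- major 3rd: B#
- augmented 5th: D##
- major 7th: F##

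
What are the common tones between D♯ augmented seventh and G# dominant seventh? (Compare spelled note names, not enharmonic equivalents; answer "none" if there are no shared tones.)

D♯ augmented seventh = D-sharp, F-double-sharp, A-double-sharp, C-sharp.
G# dominant seventh = G-sharp, B-sharp, D-sharp, F-sharp.
Shared: D-sharp.

D-sharp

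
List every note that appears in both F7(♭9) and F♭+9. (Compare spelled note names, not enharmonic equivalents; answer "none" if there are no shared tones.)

C – Gb

F7(♭9) = F, A, C, Eb, Gb.
F♭+9 = Fb, Ab, C, Ebb, Gb.
Shared: C, Gb.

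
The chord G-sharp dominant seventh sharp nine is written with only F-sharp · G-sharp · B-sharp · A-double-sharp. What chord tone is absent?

D-sharp

G-sharp dominant seventh sharp nine = G-sharp, B-sharp, D-sharp, F-sharp, A-double-sharp. The voicing lacks the 5th (perfect 5th), D-sharp.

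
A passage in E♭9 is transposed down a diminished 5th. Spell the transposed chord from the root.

Transposed root: Eb → A (diminished 5th down). So we spell A dominant ninth:
root → A
3rd (major 3rd) → C#
5th (perfect 5th) → E
7th (minor 7th) → G
9th (major 9th) → B

A  C#  E  G  B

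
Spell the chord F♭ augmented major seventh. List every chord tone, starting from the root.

F♭ augmented major seventh is an augmented major seventh built on F♭.
root → F♭
3rd (major 3rd) → A♭
5th (augmented 5th) → C
7th (major 7th) → E♭

F♭ A♭ C E♭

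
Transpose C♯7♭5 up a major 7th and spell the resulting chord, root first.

A major 7th up from C# is B#, so the new chord is B# dominant seventh flat five.
- root: B#
- major 3rd: D##
- diminished 5th: F#
- minor 7th: A#

B# D## F# A#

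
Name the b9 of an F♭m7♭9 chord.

Gbb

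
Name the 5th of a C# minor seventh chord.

G-sharp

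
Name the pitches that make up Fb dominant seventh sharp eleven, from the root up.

Fb Ab Cb Ebb Bb

Fb dominant seventh sharp eleven: dominant seventh sharp eleven on Fb.
Root: Fb
Major 3rd (3rd): Ab
Perfect 5th (5th): Cb
Minor 7th (7th): Ebb
Augmented 11th (11th): Bb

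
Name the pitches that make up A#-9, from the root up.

A#-9: minor ninth on A#.
- root: A#
- minor 3rd: C#
- perfect 5th: E#
- minor 7th: G#
- major 9th: B#

A# C# E# G# B#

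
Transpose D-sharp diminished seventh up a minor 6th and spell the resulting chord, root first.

B D F Ab

A minor 6th up from D# is B, so the new chord is B diminished seventh.
root → B
3rd (minor 3rd) → D
5th (diminished 5th) → F
7th (diminished 7th) → Ab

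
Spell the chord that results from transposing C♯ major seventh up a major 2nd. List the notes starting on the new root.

D#  F##  A#  C##

C# up a major 2nd → D#. New chord: D# major seventh.
root → D#
3rd (major 3rd) → F##
5th (perfect 5th) → A#
7th (major 7th) → C##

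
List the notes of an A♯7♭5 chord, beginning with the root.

A♯, C𝄪, E, G♯

A♯7♭5 is a dominant seventh flat five built on A♯.
root → A♯
3rd (major 3rd) → C𝄪
5th (diminished 5th) → E
7th (minor 7th) → G♯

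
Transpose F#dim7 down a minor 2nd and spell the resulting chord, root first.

Transposed root: F# → E# (minor 2nd down). So we spell E# diminished seventh:
- root: E#
- minor 3rd: G#
- diminished 5th: B
- diminished 7th: D

E#, G#, B, D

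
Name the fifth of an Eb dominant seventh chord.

Root of Eb dominant seventh = Eb. The 5th is a perfect 5th: Eb up a perfect 5th → Bb.

Bb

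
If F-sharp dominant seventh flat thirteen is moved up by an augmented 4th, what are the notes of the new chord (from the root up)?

B#, D##, F##, A#, G#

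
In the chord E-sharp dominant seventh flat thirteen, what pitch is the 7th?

E-sharp dominant seventh flat thirteen is built on E#; its 7th is a minor 7th above the root.
A seventh above E uses the letter D, and the minor 7th above E# is D#.

D#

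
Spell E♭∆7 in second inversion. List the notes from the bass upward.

In root position, E♭∆7 is Eb–G–Bb–D.
Second inversion puts the fifth (Bb) in the bass.

Bb, D, Eb, G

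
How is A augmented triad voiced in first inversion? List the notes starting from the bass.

C# – E# – A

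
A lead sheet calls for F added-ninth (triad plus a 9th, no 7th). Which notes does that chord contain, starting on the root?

F  A  C  G

Root F, quality added-ninth:
F — root
A — major 3rd
C — perfect 5th
G — major 9th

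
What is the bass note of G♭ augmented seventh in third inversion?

F-flat

G♭ augmented seventh = G-flat–B-flat–D–F-flat. Third inversion → seventh in the bass = F-flat.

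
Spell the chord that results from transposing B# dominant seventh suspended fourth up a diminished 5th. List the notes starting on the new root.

F-sharp, B, C-sharp, E

A diminished 5th up from B-sharp is F-sharp, so the new chord is F-sharp dominant seventh suspended fourth.
root → F-sharp
4th (perfect 4th) → B
5th (perfect 5th) → C-sharp
7th (minor 7th) → E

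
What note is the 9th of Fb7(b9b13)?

Gbb

Root of Fb7(b9b13) = Fb. The 9th is a minor 9th: Fb up a minor 9th → Gbb.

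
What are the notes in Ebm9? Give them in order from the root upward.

Root Eb, quality minor ninth:
- root: Eb
- minor 3rd: Gb
- perfect 5th: Bb
- minor 7th: Db
- major 9th: F

Eb, Gb, Bb, Db, F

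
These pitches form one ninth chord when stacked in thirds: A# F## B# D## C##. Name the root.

B#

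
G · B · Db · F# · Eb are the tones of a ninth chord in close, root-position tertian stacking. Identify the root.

Eb

Arranged so that each adjacent pair is a third by letter name: Eb – G – B – Db – F#.
The bottom of that stack, Eb, is the root (this is Eb dominant seventh sharp nine sharp five).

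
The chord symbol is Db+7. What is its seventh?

Cb

Db+7 is built on Db; its 7th is a minor 7th above the root.
A seventh above D uses the letter C, and the minor 7th above Db is Cb.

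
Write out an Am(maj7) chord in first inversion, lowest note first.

C – E – G# – A

In root position, Am(maj7) is A–C–E–G#.
First inversion puts the third (C) in the bass.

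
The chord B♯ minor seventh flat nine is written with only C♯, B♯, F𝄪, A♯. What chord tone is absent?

The full B♯ minor seventh flat nine chord is B♯, D♯, F𝄪, A♯, C♯.
Comparing with the voicing, the minor 3rd (3rd) — D♯ — is absent.

D♯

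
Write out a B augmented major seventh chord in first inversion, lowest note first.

In root position, B augmented major seventh is B–D-sharp–F-double-sharp–A-sharp.
First inversion puts the third (D-sharp) in the bass.

D-sharp  F-double-sharp  A-sharp  B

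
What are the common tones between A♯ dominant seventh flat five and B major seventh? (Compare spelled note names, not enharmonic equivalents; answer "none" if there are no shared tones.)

A-sharp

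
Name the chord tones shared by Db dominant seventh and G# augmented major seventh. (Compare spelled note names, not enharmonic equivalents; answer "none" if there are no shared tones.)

Db dominant seventh = D-flat, F, A-flat, C-flat.
G# augmented major seventh = G-sharp, B-sharp, D-double-sharp, F-double-sharp.
Shared: none.

none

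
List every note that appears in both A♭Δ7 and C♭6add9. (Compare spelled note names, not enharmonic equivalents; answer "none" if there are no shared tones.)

Ab, Eb

A♭Δ7 = Ab, C, Eb, G.
C♭6add9 = Cb, Eb, Gb, Ab, Db.
Shared: Ab, Eb.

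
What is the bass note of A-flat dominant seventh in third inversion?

A-flat dominant seventh = Ab–C–Eb–Gb. Third inversion → seventh in the bass = Gb.

Gb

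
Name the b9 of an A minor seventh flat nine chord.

Root of A minor seventh flat nine = A. The 9th is a minor 9th: A up a minor 9th → B-flat.

B-flat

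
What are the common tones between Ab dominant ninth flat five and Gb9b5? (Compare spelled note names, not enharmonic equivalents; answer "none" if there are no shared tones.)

Ab dominant ninth flat five: Ab C Ebb Gb Bb
Gb9b5: Gb Bb Dbb Fb Ab
Common to both → Ab, Gb, Bb.

Ab, Gb, Bb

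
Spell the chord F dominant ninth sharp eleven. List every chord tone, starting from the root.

F dominant ninth sharp eleven: dominant ninth sharp eleven on F.
- root: F
- major 3rd: A
- perfect 5th: C
- minor 7th: E-flat
- major 9th: G
- augmented 11th: B

F, A, C, E-flat, G, B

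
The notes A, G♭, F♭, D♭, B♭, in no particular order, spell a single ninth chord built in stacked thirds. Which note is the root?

G♭

Stacking in thirds gives G♭ – B♭ – D♭ – F♭ – A, so G♭ is the root — G♭ dominant seventh sharp nine.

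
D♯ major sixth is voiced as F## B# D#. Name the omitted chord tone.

The full D♯ major sixth chord is D#, F##, A#, B#.
Comparing with the voicing, the perfect 5th (5th) — A# — is absent.

A#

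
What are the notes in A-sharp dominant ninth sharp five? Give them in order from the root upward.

A-sharp dominant ninth sharp five: dominant ninth sharp five on A#.
- root: A#
- major 3rd: C##
- augmented 5th: E##
- minor 7th: G#
- major 9th: B#

A# – C## – E## – G# – B#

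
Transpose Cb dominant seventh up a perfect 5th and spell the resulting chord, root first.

A perfect 5th up from Cb is Gb, so the new chord is Gb dominant seventh.
Gb — root
Bb — major 3rd
Db — perfect 5th
Fb — minor 7th

Gb, Bb, Db, Fb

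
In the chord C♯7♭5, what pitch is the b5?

G

Root of C♯7♭5 = C#. The 5th is a diminished 5th: C# up a diminished 5th → G.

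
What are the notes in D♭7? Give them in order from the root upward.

Root Db, quality dominant seventh:
- root: Db
- major 3rd: F
- perfect 5th: Ab
- minor 7th: Cb

Db  F  Ab  Cb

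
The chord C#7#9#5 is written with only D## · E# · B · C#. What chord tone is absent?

C#7#9#5 = C#, E#, G##, B, D##. The voicing lacks the 5th (augmented 5th), G##.

G##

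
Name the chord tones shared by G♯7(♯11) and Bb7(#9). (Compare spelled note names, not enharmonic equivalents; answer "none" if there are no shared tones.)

G♯7(♯11): G# B# D# F# C##
Bb7(#9): Bb D F Ab C#
Common to both → none.

none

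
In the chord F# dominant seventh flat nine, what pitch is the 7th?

F# dominant seventh flat nine is built on F-sharp; its 7th is a minor 7th above the root.
A seventh above F uses the letter E, and the minor 7th above F-sharp is E.

E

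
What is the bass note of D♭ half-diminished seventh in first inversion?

D♭ half-diminished seventh in root position is D-flat–F-flat–A-double-flat–C-flat.
First inversion places the third in the bass, which is F-flat.

F-flat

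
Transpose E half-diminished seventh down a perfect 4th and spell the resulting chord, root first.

A perfect 4th down from E is B, so the new chord is B half-diminished seventh.
- root: B
- minor 3rd: D
- diminished 5th: F
- minor 7th: A

B  D  F  A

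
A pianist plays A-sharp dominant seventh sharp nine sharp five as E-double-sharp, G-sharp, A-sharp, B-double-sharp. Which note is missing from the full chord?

The full A-sharp dominant seventh sharp nine sharp five chord is A-sharp, C-double-sharp, E-double-sharp, G-sharp, B-double-sharp.
Comparing with the voicing, the major 3rd (3rd) — C-double-sharp — is absent.

C-double-sharp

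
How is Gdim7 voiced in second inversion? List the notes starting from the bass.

Db, Fb, G, Bb

Gdim7 = G–Bb–Db–Fb; second inversion → fifth (Db) lowest.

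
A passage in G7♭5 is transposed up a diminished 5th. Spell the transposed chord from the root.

D♭ F A𝄫 C♭

A diminished 5th up from G is D♭, so the new chord is D♭ dominant seventh flat five.
Root: D♭
Major 3rd (3rd): F
Diminished 5th (5th): A𝄫
Minor 7th (7th): C♭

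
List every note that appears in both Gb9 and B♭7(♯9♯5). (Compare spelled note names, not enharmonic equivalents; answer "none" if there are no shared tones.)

Gb9: Gb Bb Db Fb Ab
B♭7(♯9♯5): Bb D F# Ab C#
Common to both → Bb, Ab.

Bb, Ab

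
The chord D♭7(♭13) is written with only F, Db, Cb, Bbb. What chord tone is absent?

The full D♭7(♭13) chord is Db, F, Ab, Cb, Bbb.
Comparing with the voicing, the perfect 5th (5th) — Ab — is absent.

Ab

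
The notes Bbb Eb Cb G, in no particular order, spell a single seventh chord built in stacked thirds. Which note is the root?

Stacking in thirds gives Cb – Eb – G – Bbb, so Cb is the root — Cb augmented seventh.

Cb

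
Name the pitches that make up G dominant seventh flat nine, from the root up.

G, B, D, F, A-flat

Root G, quality dominant seventh flat nine:
G — root
B — major 3rd
D — perfect 5th
F — minor 7th
A-flat — minor 9th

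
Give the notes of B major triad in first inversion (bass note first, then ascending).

D#  F#  B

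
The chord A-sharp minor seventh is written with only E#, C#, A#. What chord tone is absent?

The full A-sharp minor seventh chord is A#, C#, E#, G#.
Comparing with the voicing, the minor 7th (7th) — G# — is absent.

G#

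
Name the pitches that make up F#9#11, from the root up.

F# – A# – C# – E – G# – B#

F#9#11: dominant ninth sharp eleven on F#.
- root: F#
- major 3rd: A#
- perfect 5th: C#
- minor 7th: E
- major 9th: G#
- augmented 11th: B#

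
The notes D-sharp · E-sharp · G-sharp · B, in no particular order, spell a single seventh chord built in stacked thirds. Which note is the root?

E-sharp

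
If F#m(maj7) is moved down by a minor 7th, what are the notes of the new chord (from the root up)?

F# down a minor 7th → G#. New chord: G# minor-major seventh.
root → G#
3rd (minor 3rd) → B
5th (perfect 5th) → D#
7th (major 7th) → F##

G#, B, D#, F##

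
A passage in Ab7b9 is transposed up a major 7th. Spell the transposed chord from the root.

Transposed root: Ab → G (major 7th up). So we spell G dominant seventh flat nine:
- root: G
- major 3rd: B
- perfect 5th: D
- minor 7th: F
- minor 9th: Ab

G, B, D, F, Ab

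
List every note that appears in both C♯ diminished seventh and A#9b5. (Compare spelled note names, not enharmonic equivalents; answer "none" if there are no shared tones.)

E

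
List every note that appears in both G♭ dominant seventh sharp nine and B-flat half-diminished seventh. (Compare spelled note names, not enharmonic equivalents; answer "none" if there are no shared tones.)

G♭ dominant seventh sharp nine = G-flat, B-flat, D-flat, F-flat, A.
B-flat half-diminished seventh = B-flat, D-flat, F-flat, A-flat.
Shared: B-flat, D-flat, F-flat.

B-flat, D-flat, F-flat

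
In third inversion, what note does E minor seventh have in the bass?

D

E minor seventh = E–G–B–D. Third inversion → seventh in the bass = D.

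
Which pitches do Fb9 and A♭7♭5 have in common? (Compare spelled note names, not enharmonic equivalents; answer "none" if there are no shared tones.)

Ab, Ebb, Gb

Fb9 = Fb, Ab, Cb, Ebb, Gb.
A♭7♭5 = Ab, C, Ebb, Gb.
Shared: Ab, Ebb, Gb.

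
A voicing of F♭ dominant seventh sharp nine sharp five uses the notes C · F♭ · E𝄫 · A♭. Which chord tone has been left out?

G

F♭ dominant seventh sharp nine sharp five = F♭, A♭, C, E𝄫, G. The voicing lacks the 9th (augmented 9th), G.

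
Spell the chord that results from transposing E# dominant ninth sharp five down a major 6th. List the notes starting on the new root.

A major 6th down from E-sharp is G-sharp, so the new chord is G-sharp dominant ninth sharp five.
- root: G-sharp
- major 3rd: B-sharp
- augmented 5th: D-double-sharp
- minor 7th: F-sharp
- major 9th: A-sharp

G-sharp – B-sharp – D-double-sharp – F-sharp – A-sharp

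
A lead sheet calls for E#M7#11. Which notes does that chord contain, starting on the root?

Root E#, quality major seventh sharp eleven:
E# — root
G## — major 3rd
B# — perfect 5th
D## — major 7th
A## — augmented 11th

E# – G## – B# – D## – A##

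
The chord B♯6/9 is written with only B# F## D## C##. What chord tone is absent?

G##

B♯6/9 = B#, D##, F##, G##, C##. The voicing lacks the 6th (major 6th), G##.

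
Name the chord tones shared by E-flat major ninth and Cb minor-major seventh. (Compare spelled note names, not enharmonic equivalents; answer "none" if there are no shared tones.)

E-flat major ninth = E-flat, G, B-flat, D, F.
Cb minor-major seventh = C-flat, E-double-flat, G-flat, B-flat.
Shared: B-flat.

B-flat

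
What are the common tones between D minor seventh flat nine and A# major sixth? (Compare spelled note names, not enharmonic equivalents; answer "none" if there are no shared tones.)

none

D minor seventh flat nine = D, F, A, C, E♭.
A# major sixth = A♯, C𝄪, E♯, F𝄪.
Shared: none.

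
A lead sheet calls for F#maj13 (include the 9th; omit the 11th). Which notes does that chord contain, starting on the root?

F#, A#, C#, E#, G#, D#

Root F#, quality major thirteenth:
Root: F#
Major 3rd (3rd): A#
Perfect 5th (5th): C#
Major 7th (7th): E#
Major 9th (9th): G#
Major 13th (13th): D#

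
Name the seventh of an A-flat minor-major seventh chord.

G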